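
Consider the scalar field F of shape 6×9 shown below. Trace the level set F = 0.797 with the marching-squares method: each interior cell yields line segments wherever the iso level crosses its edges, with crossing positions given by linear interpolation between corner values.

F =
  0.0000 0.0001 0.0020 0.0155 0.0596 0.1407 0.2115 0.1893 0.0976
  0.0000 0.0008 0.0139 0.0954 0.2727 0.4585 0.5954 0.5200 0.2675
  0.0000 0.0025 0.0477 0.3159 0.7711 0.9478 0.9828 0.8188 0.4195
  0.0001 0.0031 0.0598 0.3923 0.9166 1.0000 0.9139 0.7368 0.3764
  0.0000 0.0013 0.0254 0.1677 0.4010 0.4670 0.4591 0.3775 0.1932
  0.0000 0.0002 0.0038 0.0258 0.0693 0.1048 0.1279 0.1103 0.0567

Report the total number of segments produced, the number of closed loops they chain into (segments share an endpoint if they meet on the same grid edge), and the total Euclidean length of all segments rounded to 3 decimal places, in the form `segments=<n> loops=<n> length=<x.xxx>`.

segments=12 loops=1 length=8.309

cell (1,4): code 0100 → (1.692,5.000)–(2.000,4.147)
cell (1,5): code 1100 → (1.520,6.000)–(1.692,5.000)
cell (1,6): code 1100 → (1.927,7.000)–(1.520,6.000)
cell (1,7): code 1000 → (2.000,7.055)–(1.927,7.000)
cell (2,3): code 0100 → (2.178,4.000)–(3.000,3.772)
cell (2,4): code 1110 → (2.000,4.147)–(2.178,4.000)
cell (2,6): code 1011 → (3.000,6.660)–(2.266,7.000)
cell (2,7): code 0001 → (2.266,7.000)–(2.000,7.055)
cell (3,3): code 0010 → (3.000,3.772)–(3.232,4.000)
cell (3,4): code 0011 → (3.232,4.000)–(3.381,5.000)
cell (3,5): code 0011 → (3.381,5.000)–(3.257,6.000)
cell (3,6): code 0001 → (3.257,6.000)–(3.000,6.660)
total: 12 segments, chained into 1 closed loop(s), length Σ = 8.309023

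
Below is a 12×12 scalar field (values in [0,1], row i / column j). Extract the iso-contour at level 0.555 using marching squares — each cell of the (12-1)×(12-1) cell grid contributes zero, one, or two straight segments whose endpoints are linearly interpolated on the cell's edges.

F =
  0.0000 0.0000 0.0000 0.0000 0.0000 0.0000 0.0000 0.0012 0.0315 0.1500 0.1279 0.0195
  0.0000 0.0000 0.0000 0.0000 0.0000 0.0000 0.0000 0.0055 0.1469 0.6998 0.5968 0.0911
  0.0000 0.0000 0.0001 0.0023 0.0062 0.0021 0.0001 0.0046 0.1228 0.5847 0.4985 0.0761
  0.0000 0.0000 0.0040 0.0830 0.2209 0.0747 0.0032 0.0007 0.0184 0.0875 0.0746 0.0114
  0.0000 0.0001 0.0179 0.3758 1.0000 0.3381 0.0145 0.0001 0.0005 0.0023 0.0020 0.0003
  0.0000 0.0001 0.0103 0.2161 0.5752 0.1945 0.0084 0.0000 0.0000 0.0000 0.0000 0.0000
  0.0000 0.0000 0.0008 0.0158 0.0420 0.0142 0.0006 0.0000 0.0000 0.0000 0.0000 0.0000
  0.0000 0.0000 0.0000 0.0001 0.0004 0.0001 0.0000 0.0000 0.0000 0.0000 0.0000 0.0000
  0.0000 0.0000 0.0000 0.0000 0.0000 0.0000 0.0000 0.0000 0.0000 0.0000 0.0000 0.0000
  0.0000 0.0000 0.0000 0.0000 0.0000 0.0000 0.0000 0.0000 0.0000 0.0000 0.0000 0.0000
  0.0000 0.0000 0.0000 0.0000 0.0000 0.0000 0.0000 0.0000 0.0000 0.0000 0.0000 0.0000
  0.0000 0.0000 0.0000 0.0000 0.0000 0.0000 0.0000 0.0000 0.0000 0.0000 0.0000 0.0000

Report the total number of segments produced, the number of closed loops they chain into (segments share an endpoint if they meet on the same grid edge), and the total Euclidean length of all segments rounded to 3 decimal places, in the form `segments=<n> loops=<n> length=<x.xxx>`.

cell (0,8): code 0100 → (0.737,9.000)–(1.000,8.738)
cell (0,9): code 1100 → (0.911,10.000)–(0.737,9.000)
cell (0,10): code 1000 → (1.000,10.083)–(0.911,10.000)
cell (1,8): code 0110 → (1.000,8.738)–(2.000,8.936)
cell (1,9): code 1011 → (2.000,9.345)–(1.425,10.000)
cell (1,10): code 0001 → (1.425,10.000)–(1.000,10.083)
cell (2,8): code 0010 → (2.000,8.936)–(2.060,9.000)
cell (2,9): code 0001 → (2.060,9.000)–(2.000,9.345)
cell (3,3): code 0100 → (3.429,4.000)–(4.000,3.287)
cell (3,4): code 1000 → (4.000,4.672)–(3.429,4.000)
cell (4,3): code 0110 → (4.000,3.287)–(5.000,3.944)
cell (4,4): code 1001 → (5.000,4.053)–(4.000,4.672)
cell (5,3): code 0010 → (5.000,3.944)–(5.038,4.000)
cell (5,4): code 0001 → (5.038,4.000)–(5.000,4.053)
total: 14 segments, chained into 2 closed loop(s), length Σ = 8.571022

segments=14 loops=2 length=8.571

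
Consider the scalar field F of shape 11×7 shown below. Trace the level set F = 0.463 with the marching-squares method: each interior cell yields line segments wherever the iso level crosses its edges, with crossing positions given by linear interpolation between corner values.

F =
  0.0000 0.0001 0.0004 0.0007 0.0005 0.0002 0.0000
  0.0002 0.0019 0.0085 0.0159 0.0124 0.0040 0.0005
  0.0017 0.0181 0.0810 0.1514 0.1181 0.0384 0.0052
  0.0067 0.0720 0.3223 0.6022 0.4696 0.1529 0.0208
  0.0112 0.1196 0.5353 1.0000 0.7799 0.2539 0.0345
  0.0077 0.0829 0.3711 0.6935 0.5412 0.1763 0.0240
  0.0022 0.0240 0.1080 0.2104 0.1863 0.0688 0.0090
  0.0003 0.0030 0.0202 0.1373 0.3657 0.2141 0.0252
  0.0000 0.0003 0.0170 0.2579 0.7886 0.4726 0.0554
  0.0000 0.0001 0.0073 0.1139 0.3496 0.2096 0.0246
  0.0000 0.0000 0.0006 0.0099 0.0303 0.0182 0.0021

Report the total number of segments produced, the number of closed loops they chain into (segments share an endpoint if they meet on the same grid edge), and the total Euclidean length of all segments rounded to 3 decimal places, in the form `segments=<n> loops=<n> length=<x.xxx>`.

cell (2,2): code 0100 → (2.691,3.000)–(3.000,2.503)
cell (2,3): code 1100 → (2.981,4.000)–(2.691,3.000)
cell (2,4): code 1000 → (3.000,4.021)–(2.981,4.000)
cell (3,1): code 0100 → (3.661,2.000)–(4.000,1.826)
cell (3,2): code 1110 → (3.000,2.503)–(3.661,2.000)
cell (3,4): code 1001 → (4.000,4.602)–(3.000,4.021)
cell (4,1): code 0010 → (4.000,1.826)–(4.440,2.000)
cell (4,2): code 0111 → (4.440,2.000)–(5.000,2.285)
cell (4,4): code 1001 → (5.000,4.214)–(4.000,4.602)
cell (5,2): code 0010 → (5.000,2.285)–(5.477,3.000)
cell (5,3): code 0011 → (5.477,3.000)–(5.220,4.000)
cell (5,4): code 0001 → (5.220,4.000)–(5.000,4.214)
cell (7,3): code 0100 → (7.230,4.000)–(8.000,3.386)
cell (7,4): code 1100 → (7.963,5.000)–(7.230,4.000)
cell (7,5): code 1000 → (8.000,5.023)–(7.963,5.000)
cell (8,3): code 0010 → (8.000,3.386)–(8.742,4.000)
cell (8,4): code 0011 → (8.742,4.000)–(8.037,5.000)
cell (8,5): code 0001 → (8.037,5.000)–(8.000,5.023)
total: 18 segments, chained into 2 closed loop(s), length Σ = 12.893782

segments=18 loops=2 length=12.894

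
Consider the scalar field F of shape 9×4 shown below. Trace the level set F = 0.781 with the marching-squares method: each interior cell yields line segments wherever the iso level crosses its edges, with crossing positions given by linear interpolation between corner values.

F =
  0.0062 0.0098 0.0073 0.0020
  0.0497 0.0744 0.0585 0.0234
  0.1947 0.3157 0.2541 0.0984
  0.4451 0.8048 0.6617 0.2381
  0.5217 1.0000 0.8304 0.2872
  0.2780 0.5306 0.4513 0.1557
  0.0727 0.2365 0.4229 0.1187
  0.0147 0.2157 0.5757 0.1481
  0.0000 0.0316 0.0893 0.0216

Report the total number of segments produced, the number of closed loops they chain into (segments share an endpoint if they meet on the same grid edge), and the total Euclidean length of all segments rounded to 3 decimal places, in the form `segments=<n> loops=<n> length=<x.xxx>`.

segments=8 loops=1 length=4.597

cell (2,0): code 0100 → (2.951,1.000)–(3.000,0.934)
cell (2,1): code 1000 → (3.000,1.166)–(2.951,1.000)
cell (3,0): code 0110 → (3.000,0.934)–(4.000,0.542)
cell (3,1): code 1101 → (3.707,2.000)–(3.000,1.166)
cell (3,2): code 1000 → (4.000,2.091)–(3.707,2.000)
cell (4,0): code 0010 → (4.000,0.542)–(4.467,1.000)
cell (4,1): code 0011 → (4.467,1.000)–(4.130,2.000)
cell (4,2): code 0001 → (4.130,2.000)–(4.000,2.091)
total: 8 segments, chained into 1 closed loop(s), length Σ = 4.596860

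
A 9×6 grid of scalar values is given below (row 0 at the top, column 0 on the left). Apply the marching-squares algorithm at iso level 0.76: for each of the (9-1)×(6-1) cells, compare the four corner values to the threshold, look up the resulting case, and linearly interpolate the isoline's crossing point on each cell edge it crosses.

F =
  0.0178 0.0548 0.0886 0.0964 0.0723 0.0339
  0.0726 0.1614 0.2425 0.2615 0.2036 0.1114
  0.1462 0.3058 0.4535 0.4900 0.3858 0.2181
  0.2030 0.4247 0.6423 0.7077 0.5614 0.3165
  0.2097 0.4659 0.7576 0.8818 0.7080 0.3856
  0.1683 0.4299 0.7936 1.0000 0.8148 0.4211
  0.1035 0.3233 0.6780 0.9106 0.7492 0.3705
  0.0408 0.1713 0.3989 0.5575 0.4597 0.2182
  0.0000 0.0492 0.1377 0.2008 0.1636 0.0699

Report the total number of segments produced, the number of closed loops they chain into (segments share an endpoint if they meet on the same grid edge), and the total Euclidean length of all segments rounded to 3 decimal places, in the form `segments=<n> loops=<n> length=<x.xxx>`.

cell (3,2): code 0100 → (3.300,3.000)–(4.000,2.019)
cell (3,3): code 1000 → (4.000,3.701)–(3.300,3.000)
cell (4,1): code 0100 → (4.067,2.000)–(5.000,1.908)
cell (4,2): code 1110 → (4.000,2.019)–(4.067,2.000)
cell (4,3): code 1101 → (4.487,4.000)–(4.000,3.701)
cell (4,4): code 1000 → (5.000,4.139)–(4.487,4.000)
cell (5,1): code 0010 → (5.000,1.908)–(5.291,2.000)
cell (5,2): code 0111 → (5.291,2.000)–(6.000,2.353)
cell (5,3): code 1011 → (6.000,3.933)–(5.835,4.000)
cell (5,4): code 0001 → (5.835,4.000)–(5.000,4.139)
cell (6,2): code 0010 → (6.000,2.353)–(6.427,3.000)
cell (6,3): code 0001 → (6.427,3.000)–(6.000,3.933)
total: 12 segments, chained into 1 closed loop(s), length Σ = 8.228267

segments=12 loops=1 length=8.228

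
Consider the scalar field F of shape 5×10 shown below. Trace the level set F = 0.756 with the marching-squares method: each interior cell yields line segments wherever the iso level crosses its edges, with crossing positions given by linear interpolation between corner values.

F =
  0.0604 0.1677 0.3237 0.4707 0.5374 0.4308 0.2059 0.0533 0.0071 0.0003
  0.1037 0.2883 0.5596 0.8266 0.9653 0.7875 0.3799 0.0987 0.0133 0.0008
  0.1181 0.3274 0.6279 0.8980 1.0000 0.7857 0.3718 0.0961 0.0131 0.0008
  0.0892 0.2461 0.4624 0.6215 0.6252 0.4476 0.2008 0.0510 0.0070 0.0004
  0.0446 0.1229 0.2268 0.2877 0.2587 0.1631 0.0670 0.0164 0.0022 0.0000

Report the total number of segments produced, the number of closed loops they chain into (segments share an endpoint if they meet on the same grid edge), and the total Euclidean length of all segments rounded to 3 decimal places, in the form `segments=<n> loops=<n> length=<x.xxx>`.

cell (0,2): code 0100 → (0.802,3.000)–(1.000,2.736)
cell (0,3): code 1100 → (0.511,4.000)–(0.802,3.000)
cell (0,4): code 1100 → (0.912,5.000)–(0.511,4.000)
cell (0,5): code 1000 → (1.000,5.077)–(0.912,5.000)
cell (1,2): code 0110 → (1.000,2.736)–(2.000,2.474)
cell (1,5): code 1001 → (2.000,5.072)–(1.000,5.077)
cell (2,2): code 0010 → (2.000,2.474)–(2.514,3.000)
cell (2,3): code 0011 → (2.514,3.000)–(2.651,4.000)
cell (2,4): code 0011 → (2.651,4.000)–(2.088,5.000)
cell (2,5): code 0001 → (2.088,5.000)–(2.000,5.072)
total: 10 segments, chained into 1 closed loop(s), length Σ = 7.605701

segments=10 loops=1 length=7.606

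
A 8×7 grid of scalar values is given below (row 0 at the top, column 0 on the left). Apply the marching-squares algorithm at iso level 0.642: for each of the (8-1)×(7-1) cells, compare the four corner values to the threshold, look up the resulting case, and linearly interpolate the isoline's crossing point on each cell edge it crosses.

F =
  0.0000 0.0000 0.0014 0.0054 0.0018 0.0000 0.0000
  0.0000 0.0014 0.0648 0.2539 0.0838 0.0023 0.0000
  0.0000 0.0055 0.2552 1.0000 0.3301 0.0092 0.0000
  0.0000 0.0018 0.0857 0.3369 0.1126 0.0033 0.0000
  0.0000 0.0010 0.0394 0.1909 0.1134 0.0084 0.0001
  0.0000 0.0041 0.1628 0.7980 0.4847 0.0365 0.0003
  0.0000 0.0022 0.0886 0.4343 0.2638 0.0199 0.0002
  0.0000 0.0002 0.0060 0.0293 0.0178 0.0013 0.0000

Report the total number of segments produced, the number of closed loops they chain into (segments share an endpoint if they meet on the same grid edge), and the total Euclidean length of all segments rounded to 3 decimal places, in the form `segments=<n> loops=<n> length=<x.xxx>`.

segments=8 loops=2 length=4.947

cell (1,2): code 0100 → (1.520,3.000)–(2.000,2.519)
cell (1,3): code 1000 → (2.000,3.534)–(1.520,3.000)
cell (2,2): code 0010 → (2.000,2.519)–(2.540,3.000)
cell (2,3): code 0001 → (2.540,3.000)–(2.000,3.534)
cell (4,2): code 0100 → (4.743,3.000)–(5.000,2.754)
cell (4,3): code 1000 → (5.000,3.498)–(4.743,3.000)
cell (5,2): code 0010 → (5.000,2.754)–(5.429,3.000)
cell (5,3): code 0001 → (5.429,3.000)–(5.000,3.498)
total: 8 segments, chained into 2 closed loop(s), length Σ = 4.947113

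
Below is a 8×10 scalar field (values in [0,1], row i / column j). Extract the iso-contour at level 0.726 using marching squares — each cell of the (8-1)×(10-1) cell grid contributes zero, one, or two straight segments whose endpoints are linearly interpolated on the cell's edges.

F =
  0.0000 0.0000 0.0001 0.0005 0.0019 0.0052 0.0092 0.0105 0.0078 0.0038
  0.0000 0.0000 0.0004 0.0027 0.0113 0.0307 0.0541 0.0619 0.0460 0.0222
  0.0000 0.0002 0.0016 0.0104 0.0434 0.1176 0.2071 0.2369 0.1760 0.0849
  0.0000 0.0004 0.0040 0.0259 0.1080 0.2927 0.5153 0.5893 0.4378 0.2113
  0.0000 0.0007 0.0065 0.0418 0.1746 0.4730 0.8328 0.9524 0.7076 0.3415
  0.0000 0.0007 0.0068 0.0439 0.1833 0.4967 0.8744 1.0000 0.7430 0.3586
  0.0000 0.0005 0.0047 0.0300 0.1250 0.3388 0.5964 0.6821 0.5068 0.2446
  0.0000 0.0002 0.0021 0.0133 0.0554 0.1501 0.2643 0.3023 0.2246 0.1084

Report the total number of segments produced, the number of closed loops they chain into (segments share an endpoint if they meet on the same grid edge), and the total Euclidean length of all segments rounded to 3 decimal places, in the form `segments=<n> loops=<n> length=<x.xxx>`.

segments=10 loops=1 length=7.691

cell (3,5): code 0100 → (3.664,6.000)–(4.000,5.703)
cell (3,6): code 1100 → (3.376,7.000)–(3.664,6.000)
cell (3,7): code 1000 → (4.000,7.925)–(3.376,7.000)
cell (4,5): code 0110 → (4.000,5.703)–(5.000,5.607)
cell (4,7): code 1101 → (4.520,8.000)–(4.000,7.925)
cell (4,8): code 1000 → (5.000,8.044)–(4.520,8.000)
cell (5,5): code 0010 → (5.000,5.607)–(5.534,6.000)
cell (5,6): code 0011 → (5.534,6.000)–(5.862,7.000)
cell (5,7): code 0011 → (5.862,7.000)–(5.072,8.000)
cell (5,8): code 0001 → (5.072,8.000)–(5.000,8.044)
total: 10 segments, chained into 1 closed loop(s), length Σ = 7.690565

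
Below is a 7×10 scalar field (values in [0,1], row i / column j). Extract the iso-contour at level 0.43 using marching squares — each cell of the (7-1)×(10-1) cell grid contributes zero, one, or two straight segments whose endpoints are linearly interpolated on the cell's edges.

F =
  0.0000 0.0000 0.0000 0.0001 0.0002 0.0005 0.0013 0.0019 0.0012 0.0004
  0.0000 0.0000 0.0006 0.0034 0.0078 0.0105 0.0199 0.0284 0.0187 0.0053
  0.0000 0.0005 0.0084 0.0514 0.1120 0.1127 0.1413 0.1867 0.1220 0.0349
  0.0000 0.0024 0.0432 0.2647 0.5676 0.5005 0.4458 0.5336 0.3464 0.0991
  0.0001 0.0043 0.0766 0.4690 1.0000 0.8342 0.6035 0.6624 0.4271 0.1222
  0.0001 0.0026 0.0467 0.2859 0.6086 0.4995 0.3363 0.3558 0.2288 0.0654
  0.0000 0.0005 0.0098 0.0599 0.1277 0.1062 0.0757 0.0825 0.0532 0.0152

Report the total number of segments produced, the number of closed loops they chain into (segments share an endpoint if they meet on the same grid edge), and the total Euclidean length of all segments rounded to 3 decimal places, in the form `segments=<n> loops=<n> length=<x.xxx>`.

cell (2,3): code 0100 → (2.698,4.000)–(3.000,3.546)
cell (2,4): code 1100 → (2.818,5.000)–(2.698,4.000)
cell (2,5): code 1100 → (2.948,6.000)–(2.818,5.000)
cell (2,6): code 1100 → (2.701,7.000)–(2.948,6.000)
cell (2,7): code 1000 → (3.000,7.553)–(2.701,7.000)
cell (3,2): code 0100 → (3.809,3.000)–(4.000,2.901)
cell (3,3): code 1110 → (3.000,3.546)–(3.809,3.000)
cell (3,7): code 1001 → (4.000,7.988)–(3.000,7.553)
cell (4,2): code 0010 → (4.000,2.901)–(4.213,3.000)
cell (4,3): code 0111 → (4.213,3.000)–(5.000,3.447)
cell (4,5): code 1011 → (5.000,5.426)–(4.649,6.000)
cell (4,6): code 0011 → (4.649,6.000)–(4.758,7.000)
cell (4,7): code 0001 → (4.758,7.000)–(4.000,7.988)
cell (5,3): code 0010 → (5.000,3.447)–(5.371,4.000)
cell (5,4): code 0011 → (5.371,4.000)–(5.177,5.000)
cell (5,5): code 0001 → (5.177,5.000)–(5.000,5.426)
total: 16 segments, chained into 1 closed loop(s), length Σ = 12.711269

segments=16 loops=1 length=12.711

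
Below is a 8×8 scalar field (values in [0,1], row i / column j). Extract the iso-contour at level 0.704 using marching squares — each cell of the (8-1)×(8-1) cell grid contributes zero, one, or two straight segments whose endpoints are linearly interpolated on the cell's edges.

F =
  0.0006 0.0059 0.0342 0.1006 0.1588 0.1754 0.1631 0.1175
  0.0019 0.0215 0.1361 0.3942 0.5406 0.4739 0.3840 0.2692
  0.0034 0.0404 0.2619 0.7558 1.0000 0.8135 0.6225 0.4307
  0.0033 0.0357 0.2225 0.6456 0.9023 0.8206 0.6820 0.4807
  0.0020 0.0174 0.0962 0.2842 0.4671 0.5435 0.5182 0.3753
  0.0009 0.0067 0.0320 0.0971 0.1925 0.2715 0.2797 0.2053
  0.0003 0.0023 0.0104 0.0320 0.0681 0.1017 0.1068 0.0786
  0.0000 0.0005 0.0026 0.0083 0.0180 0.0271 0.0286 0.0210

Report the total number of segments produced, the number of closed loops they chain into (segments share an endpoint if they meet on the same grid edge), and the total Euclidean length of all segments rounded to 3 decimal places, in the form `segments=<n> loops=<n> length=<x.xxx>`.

segments=10 loops=1 length=7.936

cell (1,2): code 0100 → (1.857,3.000)–(2.000,2.895)
cell (1,3): code 1100 → (1.356,4.000)–(1.857,3.000)
cell (1,4): code 1100 → (1.678,5.000)–(1.356,4.000)
cell (1,5): code 1000 → (2.000,5.573)–(1.678,5.000)
cell (2,2): code 0010 → (2.000,2.895)–(2.470,3.000)
cell (2,3): code 0111 → (2.470,3.000)–(3.000,3.228)
cell (2,5): code 1001 → (3.000,5.841)–(2.000,5.573)
cell (3,3): code 0010 → (3.000,3.228)–(3.456,4.000)
cell (3,4): code 0011 → (3.456,4.000)–(3.421,5.000)
cell (3,5): code 0001 → (3.421,5.000)–(3.000,5.841)
total: 10 segments, chained into 1 closed loop(s), length Σ = 7.936052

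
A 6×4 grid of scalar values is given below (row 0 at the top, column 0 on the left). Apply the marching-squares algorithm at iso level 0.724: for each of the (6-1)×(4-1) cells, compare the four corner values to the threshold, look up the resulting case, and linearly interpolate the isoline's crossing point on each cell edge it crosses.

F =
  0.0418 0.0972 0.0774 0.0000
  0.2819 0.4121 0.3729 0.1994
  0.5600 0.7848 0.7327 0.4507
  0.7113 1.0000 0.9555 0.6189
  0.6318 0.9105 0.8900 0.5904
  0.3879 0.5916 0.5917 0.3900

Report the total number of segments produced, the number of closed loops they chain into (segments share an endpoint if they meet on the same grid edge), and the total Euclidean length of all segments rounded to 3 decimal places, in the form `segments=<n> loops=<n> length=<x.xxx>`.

cell (1,0): code 0100 → (1.837,1.000)–(2.000,0.730)
cell (1,1): code 1100 → (1.976,2.000)–(1.837,1.000)
cell (1,2): code 1000 → (2.000,2.031)–(1.976,2.000)
cell (2,0): code 0110 → (2.000,0.730)–(3.000,0.044)
cell (2,2): code 1001 → (3.000,2.688)–(2.000,2.031)
cell (3,0): code 0110 → (3.000,0.044)–(4.000,0.331)
cell (3,2): code 1001 → (4.000,2.554)–(3.000,2.688)
cell (4,0): code 0010 → (4.000,0.331)–(4.585,1.000)
cell (4,1): code 0011 → (4.585,1.000)–(4.556,2.000)
cell (4,2): code 0001 → (4.556,2.000)–(4.000,2.554)
total: 10 segments, chained into 1 closed loop(s), length Σ = 8.497172

segments=10 loops=1 length=8.497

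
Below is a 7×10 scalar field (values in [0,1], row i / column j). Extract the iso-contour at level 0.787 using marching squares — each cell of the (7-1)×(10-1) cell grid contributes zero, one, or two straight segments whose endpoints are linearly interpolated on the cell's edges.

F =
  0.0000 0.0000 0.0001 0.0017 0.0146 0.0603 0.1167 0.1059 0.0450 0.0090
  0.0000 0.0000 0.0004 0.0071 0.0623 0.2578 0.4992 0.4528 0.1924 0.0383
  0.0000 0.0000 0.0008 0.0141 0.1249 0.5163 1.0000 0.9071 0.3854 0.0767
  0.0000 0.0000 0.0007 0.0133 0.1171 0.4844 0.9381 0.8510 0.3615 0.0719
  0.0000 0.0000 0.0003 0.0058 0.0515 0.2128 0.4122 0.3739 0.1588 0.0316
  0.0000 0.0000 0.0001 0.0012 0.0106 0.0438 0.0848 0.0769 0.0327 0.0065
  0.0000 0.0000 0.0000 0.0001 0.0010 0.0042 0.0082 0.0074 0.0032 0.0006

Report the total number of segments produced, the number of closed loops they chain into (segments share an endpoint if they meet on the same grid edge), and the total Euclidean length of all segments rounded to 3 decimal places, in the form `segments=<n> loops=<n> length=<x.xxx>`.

segments=8 loops=1 length=5.625

cell (1,5): code 0100 → (1.575,6.000)–(2.000,5.560)
cell (1,6): code 1100 → (1.736,7.000)–(1.575,6.000)
cell (1,7): code 1000 → (2.000,7.230)–(1.736,7.000)
cell (2,5): code 0110 → (2.000,5.560)–(3.000,5.667)
cell (2,7): code 1001 → (3.000,7.131)–(2.000,7.230)
cell (3,5): code 0010 → (3.000,5.667)–(3.287,6.000)
cell (3,6): code 0011 → (3.287,6.000)–(3.134,7.000)
cell (3,7): code 0001 → (3.134,7.000)–(3.000,7.131)
total: 8 segments, chained into 1 closed loop(s), length Σ = 5.625143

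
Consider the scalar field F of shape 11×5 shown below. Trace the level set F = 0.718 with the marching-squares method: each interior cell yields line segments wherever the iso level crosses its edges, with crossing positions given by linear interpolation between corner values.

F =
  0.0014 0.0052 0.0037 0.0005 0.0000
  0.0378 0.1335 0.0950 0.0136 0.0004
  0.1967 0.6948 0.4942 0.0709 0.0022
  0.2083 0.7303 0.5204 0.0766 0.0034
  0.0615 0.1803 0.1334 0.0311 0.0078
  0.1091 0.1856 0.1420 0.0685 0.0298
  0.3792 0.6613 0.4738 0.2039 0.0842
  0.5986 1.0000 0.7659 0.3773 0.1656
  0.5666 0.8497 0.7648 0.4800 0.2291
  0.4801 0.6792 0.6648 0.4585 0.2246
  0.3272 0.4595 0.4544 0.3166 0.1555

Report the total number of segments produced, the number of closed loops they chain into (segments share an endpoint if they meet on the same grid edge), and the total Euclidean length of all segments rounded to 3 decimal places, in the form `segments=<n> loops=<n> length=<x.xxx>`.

cell (2,0): code 0100 → (2.654,1.000)–(3.000,0.976)
cell (2,1): code 1000 → (3.000,1.059)–(2.654,1.000)
cell (3,0): code 0010 → (3.000,0.976)–(3.022,1.000)
cell (3,1): code 0001 → (3.022,1.000)–(3.000,1.059)
cell (6,0): code 0100 → (6.167,1.000)–(7.000,0.297)
cell (6,1): code 1100 → (6.836,2.000)–(6.167,1.000)
cell (6,2): code 1000 → (7.000,2.123)–(6.836,2.000)
cell (7,0): code 0110 → (7.000,0.297)–(8.000,0.535)
cell (7,2): code 1001 → (8.000,2.164)–(7.000,2.123)
cell (8,0): code 0010 → (8.000,0.535)–(8.772,1.000)
cell (8,1): code 0011 → (8.772,1.000)–(8.468,2.000)
cell (8,2): code 0001 → (8.468,2.000)–(8.000,2.164)
total: 12 segments, chained into 2 closed loop(s), length Σ = 7.763006

segments=12 loops=2 length=7.763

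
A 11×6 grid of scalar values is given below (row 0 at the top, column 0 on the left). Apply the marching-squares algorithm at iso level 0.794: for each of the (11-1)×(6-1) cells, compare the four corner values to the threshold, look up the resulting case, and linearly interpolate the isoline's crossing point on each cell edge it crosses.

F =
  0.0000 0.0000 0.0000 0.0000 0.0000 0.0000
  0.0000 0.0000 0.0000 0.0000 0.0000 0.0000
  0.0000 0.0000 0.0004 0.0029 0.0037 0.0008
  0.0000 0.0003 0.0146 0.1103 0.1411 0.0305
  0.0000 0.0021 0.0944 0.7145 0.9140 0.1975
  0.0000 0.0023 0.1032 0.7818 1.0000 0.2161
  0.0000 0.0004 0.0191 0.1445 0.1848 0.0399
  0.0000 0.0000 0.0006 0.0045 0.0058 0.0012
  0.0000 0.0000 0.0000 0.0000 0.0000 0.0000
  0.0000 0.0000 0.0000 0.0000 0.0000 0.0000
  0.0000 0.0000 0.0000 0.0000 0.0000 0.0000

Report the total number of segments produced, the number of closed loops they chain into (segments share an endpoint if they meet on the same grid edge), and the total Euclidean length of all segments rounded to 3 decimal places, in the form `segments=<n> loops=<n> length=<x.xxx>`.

cell (3,3): code 0100 → (3.845,4.000)–(4.000,3.398)
cell (3,4): code 1000 → (4.000,4.167)–(3.845,4.000)
cell (4,3): code 0110 → (4.000,3.398)–(5.000,3.056)
cell (4,4): code 1001 → (5.000,4.263)–(4.000,4.167)
cell (5,3): code 0010 → (5.000,3.056)–(5.253,4.000)
cell (5,4): code 0001 → (5.253,4.000)–(5.000,4.263)
total: 6 segments, chained into 1 closed loop(s), length Σ = 4.253076

segments=6 loops=1 length=4.253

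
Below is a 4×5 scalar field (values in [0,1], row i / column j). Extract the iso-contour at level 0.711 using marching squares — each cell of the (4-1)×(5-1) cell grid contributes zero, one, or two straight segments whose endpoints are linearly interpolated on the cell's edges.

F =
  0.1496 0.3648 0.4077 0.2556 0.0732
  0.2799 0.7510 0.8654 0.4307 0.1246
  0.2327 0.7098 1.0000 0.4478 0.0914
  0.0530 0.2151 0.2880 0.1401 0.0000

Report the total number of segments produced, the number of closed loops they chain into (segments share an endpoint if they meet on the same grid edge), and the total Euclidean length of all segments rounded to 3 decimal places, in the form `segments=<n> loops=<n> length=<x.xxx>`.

segments=8 loops=1 length=5.407

cell (0,0): code 0100 → (0.896,1.000)–(1.000,0.915)
cell (0,1): code 1100 → (0.663,2.000)–(0.896,1.000)
cell (0,2): code 1000 → (1.000,2.355)–(0.663,2.000)
cell (1,0): code 0010 → (1.000,0.915)–(1.971,1.000)
cell (1,1): code 0111 → (1.971,1.000)–(2.000,1.004)
cell (1,2): code 1001 → (2.000,2.523)–(1.000,2.355)
cell (2,1): code 0010 → (2.000,1.004)–(2.406,2.000)
cell (2,2): code 0001 → (2.406,2.000)–(2.000,2.523)
total: 8 segments, chained into 1 closed loop(s), length Σ = 5.406503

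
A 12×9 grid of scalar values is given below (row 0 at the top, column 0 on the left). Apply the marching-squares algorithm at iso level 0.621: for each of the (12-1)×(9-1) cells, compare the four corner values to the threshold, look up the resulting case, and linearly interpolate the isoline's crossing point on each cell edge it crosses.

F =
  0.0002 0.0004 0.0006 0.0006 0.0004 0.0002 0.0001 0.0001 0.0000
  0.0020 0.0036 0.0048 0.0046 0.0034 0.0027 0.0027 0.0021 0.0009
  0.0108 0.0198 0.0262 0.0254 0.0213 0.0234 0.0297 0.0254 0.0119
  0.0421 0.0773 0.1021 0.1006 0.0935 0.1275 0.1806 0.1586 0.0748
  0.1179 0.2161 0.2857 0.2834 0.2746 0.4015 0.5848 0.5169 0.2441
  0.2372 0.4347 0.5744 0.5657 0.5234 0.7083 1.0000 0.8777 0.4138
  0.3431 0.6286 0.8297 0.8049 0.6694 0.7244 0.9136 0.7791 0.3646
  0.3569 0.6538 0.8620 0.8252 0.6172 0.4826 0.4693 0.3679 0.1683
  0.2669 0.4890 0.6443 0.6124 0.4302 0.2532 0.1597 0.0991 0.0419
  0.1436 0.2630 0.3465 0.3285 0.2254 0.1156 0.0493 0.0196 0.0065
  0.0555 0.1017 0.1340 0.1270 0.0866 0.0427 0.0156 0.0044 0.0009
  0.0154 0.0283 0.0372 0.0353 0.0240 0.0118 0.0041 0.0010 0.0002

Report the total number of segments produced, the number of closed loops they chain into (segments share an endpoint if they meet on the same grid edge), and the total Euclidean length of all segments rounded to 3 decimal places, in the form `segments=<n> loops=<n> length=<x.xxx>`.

segments=22 loops=1 length=17.673

cell (4,4): code 0100 → (4.715,5.000)–(5.000,4.528)
cell (4,5): code 1100 → (4.087,6.000)–(4.715,5.000)
cell (4,6): code 1100 → (4.289,7.000)–(4.087,6.000)
cell (4,7): code 1000 → (5.000,7.553)–(4.289,7.000)
cell (5,0): code 0100 → (5.961,1.000)–(6.000,0.973)
cell (5,1): code 1100 → (5.183,2.000)–(5.961,1.000)
cell (5,2): code 1100 → (5.231,3.000)–(5.183,2.000)
cell (5,3): code 1100 → (5.668,4.000)–(5.231,3.000)
cell (5,4): code 1110 → (5.000,4.528)–(5.668,4.000)
cell (5,7): code 1001 → (6.000,7.381)–(5.000,7.553)
cell (6,0): code 0110 → (6.000,0.973)–(7.000,0.890)
cell (6,3): code 1011 → (7.000,3.982)–(6.927,4.000)
cell (6,4): code 0011 → (6.927,4.000)–(6.428,5.000)
cell (6,5): code 0011 → (6.428,5.000)–(6.659,6.000)
cell (6,6): code 0011 → (6.659,6.000)–(6.384,7.000)
cell (6,7): code 0001 → (6.384,7.000)–(6.000,7.381)
cell (7,0): code 0010 → (7.000,0.890)–(7.199,1.000)
cell (7,1): code 0111 → (7.199,1.000)–(8.000,1.850)
cell (7,2): code 1011 → (8.000,2.730)–(7.960,3.000)
cell (7,3): code 0001 → (7.960,3.000)–(7.000,3.982)
cell (8,1): code 0010 → (8.000,1.850)–(8.078,2.000)
cell (8,2): code 0001 → (8.078,2.000)–(8.000,2.730)
total: 22 segments, chained into 1 closed loop(s), length Σ = 17.673186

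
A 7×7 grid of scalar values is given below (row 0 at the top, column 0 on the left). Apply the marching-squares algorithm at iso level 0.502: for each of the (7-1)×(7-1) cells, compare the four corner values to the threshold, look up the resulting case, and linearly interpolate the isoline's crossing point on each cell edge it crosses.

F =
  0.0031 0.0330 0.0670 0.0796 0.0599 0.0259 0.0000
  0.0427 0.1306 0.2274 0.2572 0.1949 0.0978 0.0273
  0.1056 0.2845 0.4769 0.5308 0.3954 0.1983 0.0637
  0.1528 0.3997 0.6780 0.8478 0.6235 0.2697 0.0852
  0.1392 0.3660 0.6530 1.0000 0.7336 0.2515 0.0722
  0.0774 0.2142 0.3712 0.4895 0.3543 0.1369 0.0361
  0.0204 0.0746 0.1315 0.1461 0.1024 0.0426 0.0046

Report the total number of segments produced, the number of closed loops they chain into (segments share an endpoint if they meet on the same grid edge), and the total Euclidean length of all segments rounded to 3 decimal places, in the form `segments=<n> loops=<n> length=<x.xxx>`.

cell (1,2): code 0100 → (1.895,3.000)–(2.000,2.466)
cell (1,3): code 1000 → (2.000,3.213)–(1.895,3.000)
cell (2,1): code 0100 → (2.125,2.000)–(3.000,1.368)
cell (2,2): code 1110 → (2.000,2.466)–(2.125,2.000)
cell (2,3): code 1101 → (2.467,4.000)–(2.000,3.213)
cell (2,4): code 1000 → (3.000,4.343)–(2.467,4.000)
cell (3,1): code 0110 → (3.000,1.368)–(4.000,1.474)
cell (3,4): code 1001 → (4.000,4.480)–(3.000,4.343)
cell (4,1): code 0010 → (4.000,1.474)–(4.536,2.000)
cell (4,2): code 0011 → (4.536,2.000)–(4.976,3.000)
cell (4,3): code 0011 → (4.976,3.000)–(4.611,4.000)
cell (4,4): code 0001 → (4.611,4.000)–(4.000,4.480)
total: 12 segments, chained into 1 closed loop(s), length Σ = 9.592866

segments=12 loops=1 length=9.593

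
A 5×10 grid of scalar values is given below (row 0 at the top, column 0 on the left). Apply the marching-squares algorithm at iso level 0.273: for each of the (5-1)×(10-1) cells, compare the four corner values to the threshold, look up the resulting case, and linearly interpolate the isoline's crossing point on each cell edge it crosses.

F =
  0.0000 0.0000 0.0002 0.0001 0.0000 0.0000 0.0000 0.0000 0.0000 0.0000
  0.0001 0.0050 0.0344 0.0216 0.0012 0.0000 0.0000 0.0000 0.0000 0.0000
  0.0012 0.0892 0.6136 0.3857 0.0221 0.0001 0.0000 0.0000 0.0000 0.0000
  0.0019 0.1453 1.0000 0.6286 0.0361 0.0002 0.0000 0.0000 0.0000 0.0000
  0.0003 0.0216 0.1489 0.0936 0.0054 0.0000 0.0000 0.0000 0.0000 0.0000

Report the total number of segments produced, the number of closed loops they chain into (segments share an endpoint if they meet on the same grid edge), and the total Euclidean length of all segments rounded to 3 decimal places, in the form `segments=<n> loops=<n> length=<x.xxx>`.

cell (1,1): code 0100 → (1.412,2.000)–(2.000,1.350)
cell (1,2): code 1100 → (1.690,3.000)–(1.412,2.000)
cell (1,3): code 1000 → (2.000,3.310)–(1.690,3.000)
cell (2,1): code 0110 → (2.000,1.350)–(3.000,1.149)
cell (2,3): code 1001 → (3.000,3.600)–(2.000,3.310)
cell (3,1): code 0010 → (3.000,1.149)–(3.854,2.000)
cell (3,2): code 0011 → (3.854,2.000)–(3.665,3.000)
cell (3,3): code 0001 → (3.665,3.000)–(3.000,3.600)
total: 8 segments, chained into 1 closed loop(s), length Σ = 7.532351

segments=8 loops=1 length=7.532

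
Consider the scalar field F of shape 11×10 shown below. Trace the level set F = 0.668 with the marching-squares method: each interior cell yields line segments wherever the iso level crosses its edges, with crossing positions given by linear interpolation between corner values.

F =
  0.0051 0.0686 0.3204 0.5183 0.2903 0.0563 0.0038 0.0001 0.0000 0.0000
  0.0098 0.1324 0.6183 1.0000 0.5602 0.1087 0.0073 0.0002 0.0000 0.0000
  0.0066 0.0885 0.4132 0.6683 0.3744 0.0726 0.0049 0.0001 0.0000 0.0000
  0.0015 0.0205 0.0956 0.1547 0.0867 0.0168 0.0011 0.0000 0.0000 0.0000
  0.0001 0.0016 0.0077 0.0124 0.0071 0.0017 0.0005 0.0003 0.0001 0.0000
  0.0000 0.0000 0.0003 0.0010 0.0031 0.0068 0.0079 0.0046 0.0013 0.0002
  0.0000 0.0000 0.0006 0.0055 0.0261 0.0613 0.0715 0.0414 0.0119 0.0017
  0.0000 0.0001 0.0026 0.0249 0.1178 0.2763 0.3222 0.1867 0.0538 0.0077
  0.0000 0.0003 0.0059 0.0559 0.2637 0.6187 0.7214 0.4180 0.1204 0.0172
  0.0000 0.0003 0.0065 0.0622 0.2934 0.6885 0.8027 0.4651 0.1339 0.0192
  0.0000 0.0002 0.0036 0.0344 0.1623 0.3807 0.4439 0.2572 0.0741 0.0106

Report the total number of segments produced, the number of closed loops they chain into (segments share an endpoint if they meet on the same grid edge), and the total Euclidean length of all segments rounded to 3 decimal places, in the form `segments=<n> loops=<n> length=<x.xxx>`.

cell (0,2): code 0100 → (0.311,3.000)–(1.000,2.130)
cell (0,3): code 1000 → (1.000,3.755)–(0.311,3.000)
cell (1,2): code 0110 → (1.000,2.130)–(2.000,2.999)
cell (1,3): code 1001 → (2.000,3.001)–(1.000,3.755)
cell (2,2): code 0010 → (2.000,2.999)–(2.001,3.000)
cell (2,3): code 0001 → (2.001,3.000)–(2.000,3.001)
cell (7,5): code 0100 → (7.866,6.000)–(8.000,5.480)
cell (7,6): code 1000 → (8.000,6.176)–(7.866,6.000)
cell (8,4): code 0100 → (8.706,5.000)–(9.000,4.948)
cell (8,5): code 1110 → (8.000,5.480)–(8.706,5.000)
cell (8,6): code 1001 → (9.000,6.399)–(8.000,6.176)
cell (9,4): code 0010 → (9.000,4.948)–(9.067,5.000)
cell (9,5): code 0011 → (9.067,5.000)–(9.375,6.000)
cell (9,6): code 0001 → (9.375,6.000)–(9.000,6.399)
total: 14 segments, chained into 2 closed loop(s), length Σ = 9.324975

segments=14 loops=2 length=9.325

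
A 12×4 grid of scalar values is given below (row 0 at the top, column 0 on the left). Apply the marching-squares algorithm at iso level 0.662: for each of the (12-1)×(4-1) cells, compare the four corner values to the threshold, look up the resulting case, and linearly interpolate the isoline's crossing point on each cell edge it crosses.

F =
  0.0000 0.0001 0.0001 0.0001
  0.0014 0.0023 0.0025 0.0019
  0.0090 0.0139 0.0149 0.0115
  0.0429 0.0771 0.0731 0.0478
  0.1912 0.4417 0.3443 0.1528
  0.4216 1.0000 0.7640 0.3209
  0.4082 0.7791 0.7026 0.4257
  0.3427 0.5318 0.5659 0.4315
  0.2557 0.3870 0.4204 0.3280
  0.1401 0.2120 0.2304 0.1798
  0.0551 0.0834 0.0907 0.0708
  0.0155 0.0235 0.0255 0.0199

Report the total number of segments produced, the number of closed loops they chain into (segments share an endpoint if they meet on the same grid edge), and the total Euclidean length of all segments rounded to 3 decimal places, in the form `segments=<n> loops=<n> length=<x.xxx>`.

cell (4,0): code 0100 → (4.395,1.000)–(5.000,0.416)
cell (4,1): code 1100 → (4.757,2.000)–(4.395,1.000)
cell (4,2): code 1000 → (5.000,2.230)–(4.757,2.000)
cell (5,0): code 0110 → (5.000,0.416)–(6.000,0.684)
cell (5,2): code 1001 → (6.000,2.147)–(5.000,2.230)
cell (6,0): code 0010 → (6.000,0.684)–(6.474,1.000)
cell (6,1): code 0011 → (6.474,1.000)–(6.297,2.000)
cell (6,2): code 0001 → (6.297,2.000)–(6.000,2.147)
total: 8 segments, chained into 1 closed loop(s), length Σ = 6.194554

segments=8 loops=1 length=6.195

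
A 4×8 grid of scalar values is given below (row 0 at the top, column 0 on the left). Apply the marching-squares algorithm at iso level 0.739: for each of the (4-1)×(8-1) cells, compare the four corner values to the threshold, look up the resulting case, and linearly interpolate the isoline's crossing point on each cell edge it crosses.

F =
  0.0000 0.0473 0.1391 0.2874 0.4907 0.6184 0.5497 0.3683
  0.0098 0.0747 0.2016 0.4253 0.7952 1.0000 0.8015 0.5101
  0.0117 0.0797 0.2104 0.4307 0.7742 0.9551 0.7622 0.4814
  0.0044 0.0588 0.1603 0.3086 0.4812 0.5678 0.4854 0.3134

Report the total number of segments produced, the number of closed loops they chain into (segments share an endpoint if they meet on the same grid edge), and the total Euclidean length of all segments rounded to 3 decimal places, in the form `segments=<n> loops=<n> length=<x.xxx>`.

segments=10 loops=1 length=7.260

cell (0,3): code 0100 → (0.815,4.000)–(1.000,3.848)
cell (0,4): code 1100 → (0.316,5.000)–(0.815,4.000)
cell (0,5): code 1100 → (0.752,6.000)–(0.316,5.000)
cell (0,6): code 1000 → (1.000,6.214)–(0.752,6.000)
cell (1,3): code 0110 → (1.000,3.848)–(2.000,3.898)
cell (1,6): code 1001 → (2.000,6.083)–(1.000,6.214)
cell (2,3): code 0010 → (2.000,3.898)–(2.120,4.000)
cell (2,4): code 0011 → (2.120,4.000)–(2.558,5.000)
cell (2,5): code 0011 → (2.558,5.000)–(2.084,6.000)
cell (2,6): code 0001 → (2.084,6.000)–(2.000,6.083)
total: 10 segments, chained into 1 closed loop(s), length Σ = 7.259515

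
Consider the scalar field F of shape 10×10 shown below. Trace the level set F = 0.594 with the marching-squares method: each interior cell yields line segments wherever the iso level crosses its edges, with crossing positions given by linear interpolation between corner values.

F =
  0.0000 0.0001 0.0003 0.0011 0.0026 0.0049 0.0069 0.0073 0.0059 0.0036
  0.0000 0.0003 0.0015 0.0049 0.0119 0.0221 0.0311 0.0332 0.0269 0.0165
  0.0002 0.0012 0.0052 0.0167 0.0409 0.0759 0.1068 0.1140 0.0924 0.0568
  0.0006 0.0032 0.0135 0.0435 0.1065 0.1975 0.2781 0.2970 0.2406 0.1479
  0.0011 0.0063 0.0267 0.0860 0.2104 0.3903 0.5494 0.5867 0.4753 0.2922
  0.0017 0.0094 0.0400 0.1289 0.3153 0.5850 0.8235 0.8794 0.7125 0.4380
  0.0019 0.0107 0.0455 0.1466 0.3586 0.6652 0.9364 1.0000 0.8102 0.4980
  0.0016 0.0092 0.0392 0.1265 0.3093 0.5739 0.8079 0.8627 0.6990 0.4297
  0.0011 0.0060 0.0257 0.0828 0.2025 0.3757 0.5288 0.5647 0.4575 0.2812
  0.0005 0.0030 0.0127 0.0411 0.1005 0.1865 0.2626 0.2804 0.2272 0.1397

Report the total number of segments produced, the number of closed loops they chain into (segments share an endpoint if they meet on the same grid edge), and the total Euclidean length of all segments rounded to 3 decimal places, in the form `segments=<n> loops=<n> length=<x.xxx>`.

cell (4,5): code 0100 → (4.163,6.000)–(5.000,5.038)
cell (4,6): code 1100 → (4.025,7.000)–(4.163,6.000)
cell (4,7): code 1100 → (4.500,8.000)–(4.025,7.000)
cell (4,8): code 1000 → (5.000,8.432)–(4.500,8.000)
cell (5,4): code 0100 → (5.112,5.000)–(6.000,4.768)
cell (5,5): code 1110 → (5.000,5.038)–(5.112,5.000)
cell (5,8): code 1001 → (6.000,8.693)–(5.000,8.432)
cell (6,4): code 0010 → (6.000,4.768)–(6.780,5.000)
cell (6,5): code 0111 → (6.780,5.000)–(7.000,5.086)
cell (6,8): code 1001 → (7.000,8.390)–(6.000,8.693)
cell (7,5): code 0010 → (7.000,5.086)–(7.766,6.000)
cell (7,6): code 0011 → (7.766,6.000)–(7.902,7.000)
cell (7,7): code 0011 → (7.902,7.000)–(7.435,8.000)
cell (7,8): code 0001 → (7.435,8.000)–(7.000,8.390)
total: 14 segments, chained into 1 closed loop(s), length Σ = 12.106420

segments=14 loops=1 length=12.106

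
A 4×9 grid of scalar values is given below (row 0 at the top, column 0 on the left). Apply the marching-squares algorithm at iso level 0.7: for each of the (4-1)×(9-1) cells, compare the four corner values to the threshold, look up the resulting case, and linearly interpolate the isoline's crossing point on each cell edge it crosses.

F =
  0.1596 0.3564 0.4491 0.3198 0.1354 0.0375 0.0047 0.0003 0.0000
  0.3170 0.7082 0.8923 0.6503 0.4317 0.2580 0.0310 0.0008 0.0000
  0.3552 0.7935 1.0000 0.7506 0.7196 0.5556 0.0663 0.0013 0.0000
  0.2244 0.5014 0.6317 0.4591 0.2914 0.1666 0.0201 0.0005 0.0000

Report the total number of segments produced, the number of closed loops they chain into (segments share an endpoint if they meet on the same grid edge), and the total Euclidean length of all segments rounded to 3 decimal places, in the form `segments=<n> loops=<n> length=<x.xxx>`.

segments=12 loops=1 length=8.625

cell (0,0): code 0100 → (0.977,1.000)–(1.000,0.979)
cell (0,1): code 1100 → (0.566,2.000)–(0.977,1.000)
cell (0,2): code 1000 → (1.000,2.795)–(0.566,2.000)
cell (1,0): code 0110 → (1.000,0.979)–(2.000,0.787)
cell (1,2): code 1101 → (1.496,3.000)–(1.000,2.795)
cell (1,3): code 1100 → (1.932,4.000)–(1.496,3.000)
cell (1,4): code 1000 → (2.000,4.120)–(1.932,4.000)
cell (2,0): code 0010 → (2.000,0.787)–(2.320,1.000)
cell (2,1): code 0011 → (2.320,1.000)–(2.815,2.000)
cell (2,2): code 0011 → (2.815,2.000)–(2.174,3.000)
cell (2,3): code 0011 → (2.174,3.000)–(2.046,4.000)
cell (2,4): code 0001 → (2.046,4.000)–(2.000,4.120)
total: 12 segments, chained into 1 closed loop(s), length Σ = 8.625200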